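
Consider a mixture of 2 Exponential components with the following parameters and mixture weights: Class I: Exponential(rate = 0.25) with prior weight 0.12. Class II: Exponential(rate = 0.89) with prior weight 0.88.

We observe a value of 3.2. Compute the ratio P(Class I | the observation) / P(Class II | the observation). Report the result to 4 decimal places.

Only the two components matter; the odds are (π_i f_i(x)) / (π_j f_j(x)).
Exponential densities:
  p_I = 0.112332
  p_II = 0.0515845
Posterior odds = (π_I·p_I) / (π_II·p_II) = (0.12·0.112332) / (0.88·0.0515845) = 0.0134799 / 0.0453944 ≈ 0.2970

0.2970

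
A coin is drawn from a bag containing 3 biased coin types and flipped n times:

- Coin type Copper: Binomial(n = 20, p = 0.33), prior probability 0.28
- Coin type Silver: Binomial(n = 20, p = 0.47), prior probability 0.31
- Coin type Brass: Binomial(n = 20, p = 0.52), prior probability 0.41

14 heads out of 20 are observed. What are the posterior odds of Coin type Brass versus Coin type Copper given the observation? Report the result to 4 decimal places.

Posterior odds = (π_i f_i(x)) / (π_j f_j(x)); the normalising sum cancels.
Evaluate each component's likelihood at the observed value:
  f_Copper = 0.000636836
  f_Silver = 0.02205
  f_Brass = 0.0501046
0.0205429 / 0.000178314 ≈ 115.2063

115.2063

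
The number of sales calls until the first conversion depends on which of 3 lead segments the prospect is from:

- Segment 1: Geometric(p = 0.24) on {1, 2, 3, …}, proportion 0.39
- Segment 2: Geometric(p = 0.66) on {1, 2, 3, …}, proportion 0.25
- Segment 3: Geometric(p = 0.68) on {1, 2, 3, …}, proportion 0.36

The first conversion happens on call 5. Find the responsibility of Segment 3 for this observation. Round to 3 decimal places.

Apply Bayes' rule: the posterior for each component is proportional to its prior times its likelihood at x.
Evaluate each component's likelihood at the observed value:
  f_1 = 0.24·(1−0.24)^4 = 0.24·0.333622 = 0.0800692
  f_2 = 0.66·(1−0.66)^4 = 0.66·0.0133634 = 0.00881982
  f_3 = 0.68·(1−0.68)^4 = 0.68·0.0104858 = 0.00713032
Multiply by the mixture weights:
  P(Z=1)·f_1 = 0.39 × 0.0800692 = 0.031227
  P(Z=2)·f_2 = 0.25 × 0.00881982 = 0.00220495
  P(Z=3)·f_3 = 0.36 × 0.00713032 = 0.00256691
Sum: 0.031227 + 0.00220495 + 0.00256691 = 0.0359989
P(Segment 3 | data) = 0.00256691 / 0.0359989 ≈ 0.071

0.071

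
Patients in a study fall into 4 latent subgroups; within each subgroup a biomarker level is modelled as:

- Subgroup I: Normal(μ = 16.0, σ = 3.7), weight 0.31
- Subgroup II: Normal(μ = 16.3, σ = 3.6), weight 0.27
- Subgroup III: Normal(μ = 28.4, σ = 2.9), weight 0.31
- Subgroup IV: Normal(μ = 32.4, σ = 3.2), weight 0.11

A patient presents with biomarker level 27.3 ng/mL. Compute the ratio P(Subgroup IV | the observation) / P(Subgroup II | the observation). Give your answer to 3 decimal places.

Only the two components matter; the odds are (w_i f_i(x)) / (w_j f_j(x)).
Component likelihoods at x = 27.3 ng/mL:
  p_I = (1/(3.7·√(2π)))·exp(−(27.3−16.0)²/(2·3.7²)) = 0.107822·exp(-4.66362) = 0.001017
  p_II = (1/(3.6·√(2π)))·exp(−(27.3−16.3)²/(2·3.6²)) = 0.110817·exp(-4.66821) = 0.00104047
  p_III = (1/(2.9·√(2π)))·exp(−(27.3−28.4)²/(2·2.9²)) = 0.137566·exp(-0.07194) = 0.128018
  p_IV = (1/(3.2·√(2π)))·exp(−(27.3−32.4)²/(2·3.2²)) = 0.124669·exp(-1.27002) = 0.0350104
Odds = (0.11/0.27) × (0.0350104/0.00104047) = 0.407407 × 33.6487 ≈ 13.709

13.709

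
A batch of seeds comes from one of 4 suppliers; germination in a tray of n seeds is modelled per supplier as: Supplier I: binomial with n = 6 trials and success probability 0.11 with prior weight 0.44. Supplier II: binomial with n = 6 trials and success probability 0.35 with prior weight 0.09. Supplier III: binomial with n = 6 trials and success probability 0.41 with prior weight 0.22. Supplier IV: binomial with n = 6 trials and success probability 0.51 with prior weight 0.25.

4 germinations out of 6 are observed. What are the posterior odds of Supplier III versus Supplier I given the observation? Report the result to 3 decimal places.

42.409

Posterior odds = (π_i f_i(x)) / (π_j f_j(x)); the normalising sum cancels.
Component likelihoods at x = 4 germinations out of 6:
  p_I = 0.00173957
  p_II = 0.0951021
  p_III = 0.147547
  p_IV = 0.243649
0.0324604 / 0.000765411 ≈ 42.409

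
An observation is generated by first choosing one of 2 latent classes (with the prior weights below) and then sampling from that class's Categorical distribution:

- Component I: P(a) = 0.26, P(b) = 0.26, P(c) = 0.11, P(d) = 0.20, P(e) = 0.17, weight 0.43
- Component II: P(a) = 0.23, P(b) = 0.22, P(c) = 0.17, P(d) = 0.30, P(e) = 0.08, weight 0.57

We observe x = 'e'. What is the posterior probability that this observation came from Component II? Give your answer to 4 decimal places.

0.3842

The responsibility of component k is π_k f_k(x) divided by Σ_j π_j f_j(x).
Evaluate each component's likelihood at the observed value:
  f_I = 0.17
  f_II = 0.08
Unnormalised posteriors:
  π_I·f_I = 0.43 × 0.17 = 0.0731
  π_II·f_II = 0.57 × 0.08 = 0.0456
Evidence: 0.0731 + 0.0456 = 0.1187
So the posterior for Component II is 0.0456 / 0.1187 ≈ 0.3842.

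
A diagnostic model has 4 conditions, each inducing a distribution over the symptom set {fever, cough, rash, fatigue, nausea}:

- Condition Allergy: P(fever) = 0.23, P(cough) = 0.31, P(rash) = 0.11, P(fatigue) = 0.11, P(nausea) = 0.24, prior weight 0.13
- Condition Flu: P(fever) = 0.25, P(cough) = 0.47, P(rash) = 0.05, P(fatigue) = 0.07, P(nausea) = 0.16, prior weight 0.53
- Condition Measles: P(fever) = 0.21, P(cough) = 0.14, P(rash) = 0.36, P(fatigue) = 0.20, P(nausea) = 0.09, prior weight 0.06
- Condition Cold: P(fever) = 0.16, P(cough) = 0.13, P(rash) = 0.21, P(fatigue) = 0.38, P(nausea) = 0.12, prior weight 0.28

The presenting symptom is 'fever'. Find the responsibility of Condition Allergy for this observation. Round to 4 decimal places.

0.1360

By Bayes' theorem, P(k | x) = P(Z=k) f_k(x) / Σ_j P(Z=j) f_j(x).
Component likelihoods at x = 'fever':
  p_Allergy = P(fever | comp) = 0.23
  p_Flu = P(fever | comp) = 0.25
  p_Measles = P(fever | comp) = 0.21
  p_Cold = P(fever | comp) = 0.16
Weight by the priors:
  P(Z=Allergy)·p_Allergy = 0.13 × 0.23 = 0.0299
  P(Z=Flu)·p_Flu = 0.53 × 0.25 = 0.1325
  P(Z=Measles)·p_Measles = 0.06 × 0.21 = 0.0126
  P(Z=Cold)·p_Cold = 0.28 × 0.16 = 0.0448
Evidence: 0.0299 + 0.1325 + 0.0126 + 0.0448 = 0.2198
Responsibility of Condition Allergy: 0.0299 / 0.2198 ≈ 0.1360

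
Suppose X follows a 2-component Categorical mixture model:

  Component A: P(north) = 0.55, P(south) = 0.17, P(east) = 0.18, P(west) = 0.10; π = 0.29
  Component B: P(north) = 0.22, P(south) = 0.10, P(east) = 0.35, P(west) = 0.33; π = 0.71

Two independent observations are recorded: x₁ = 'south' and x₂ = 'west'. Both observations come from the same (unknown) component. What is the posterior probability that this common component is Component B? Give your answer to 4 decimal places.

0.8262

P(component k | x) = w_k·f_k(x) / marginal(x), where marginal(x) = Σ_j w_j·f_j(x).
Since both observations come from the same component, the likelihood for component k is f_k(x₁)·f_k(x₂).
  f_A = [0.17] × [0.1] = 0.017
  f_B = [0.1] × [0.33] = 0.033
Multiply by the mixture weights:
  w_A·f_A = 0.29 × 0.017 = 0.00493
  w_B·f_B = 0.71 × 0.033 = 0.02343
Evidence: 0.00493 + 0.02343 = 0.02836
So the posterior for Component B is 0.02343 / 0.02836 ≈ 0.8262.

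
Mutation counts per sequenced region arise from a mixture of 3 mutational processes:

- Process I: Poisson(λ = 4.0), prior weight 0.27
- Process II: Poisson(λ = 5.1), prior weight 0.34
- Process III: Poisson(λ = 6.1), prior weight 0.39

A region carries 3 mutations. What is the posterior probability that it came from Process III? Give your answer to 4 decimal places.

0.2513

P(component k | x) = w_k·f_k(x) / marginal(x), where marginal(x) = Σ_j w_j·f_j(x).
Poisson probabilities:
  L_I = 0.195367
  L_II = 0.13479
  L_III = 0.0848481
Prior × likelihood for each component:
  w_I·L_I = 0.27 × 0.195367 = 0.052749
  w_II·L_II = 0.34 × 0.13479 = 0.0458286
  w_III·L_III = 0.39 × 0.0848481 = 0.0330907
Sum: 0.052749 + 0.0458286 + 0.0330907 = 0.131668
P(Process III | data) = 0.0330907 / 0.131668 ≈ 0.2513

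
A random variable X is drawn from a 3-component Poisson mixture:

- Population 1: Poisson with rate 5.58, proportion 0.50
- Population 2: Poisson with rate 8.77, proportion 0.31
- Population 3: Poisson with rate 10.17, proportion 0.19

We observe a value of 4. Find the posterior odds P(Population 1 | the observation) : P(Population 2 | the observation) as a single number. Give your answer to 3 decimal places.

6.420

Since P(k|x) ∝ P(Z=k) f_k(x), the posterior odds are P(Z=i) f_i(x) / (P(Z=j) f_j(x)).
Poisson probabilities:
  L_1 = e^(−5.58)·5.58^4/4! = 0.152392
  L_2 = e^(−8.77)·8.77^4/4! = 0.0382846
  L_3 = e^(−10.17)·10.17^4/4! = 0.0170725
0.076196 / 0.0118682 ≈ 6.420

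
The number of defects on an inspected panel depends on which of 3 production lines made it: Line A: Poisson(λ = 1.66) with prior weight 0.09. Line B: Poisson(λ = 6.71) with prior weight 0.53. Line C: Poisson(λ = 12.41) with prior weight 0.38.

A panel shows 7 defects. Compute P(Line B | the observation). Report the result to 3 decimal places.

0.848

Posterior ∝ prior × likelihood, so P(k | x) ∝ π_k f_k(x); normalise over all components.
Component likelihoods at x = 7 defects:
  f_A = 0.00131038
  f_B = 0.148085
  f_C = 0.0366756
Unnormalised posteriors:
  π_A·f_A = 0.09 × 0.00131038 = 0.000117934
  π_B·f_B = 0.53 × 0.148085 = 0.0784851
  π_C·f_C = 0.38 × 0.0366756 = 0.0139367
Denominator: 0.000117934 + 0.0784851 + 0.0139367 = 0.0925397
Responsibility of Line B: 0.0784851 / 0.0925397 ≈ 0.848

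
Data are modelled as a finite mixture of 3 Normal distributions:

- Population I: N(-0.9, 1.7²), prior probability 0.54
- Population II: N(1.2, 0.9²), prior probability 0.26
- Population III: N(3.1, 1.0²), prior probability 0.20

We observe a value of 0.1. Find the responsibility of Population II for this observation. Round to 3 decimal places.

By Bayes' theorem, P(k | x) = P(Z=k) f_k(x) / Σ_j P(Z=j) f_j(x).
Evaluate each component's likelihood at the observed value:
  f_I = 0.197389
  f_II = 0.210033
  f_III = 0.00443185
Weight by the priors:
  P(Z=I)·f_I = 0.54 × 0.197389 = 0.10659
  P(Z=II)·f_II = 0.26 × 0.210033 = 0.0546085
  P(Z=III)·f_III = 0.20 × 0.00443185 = 0.00088637
Denominator: 0.10659 + 0.0546085 + 0.00088637 = 0.162085
Responsibility of Population II: 0.0546085 / 0.162085 ≈ 0.337

0.337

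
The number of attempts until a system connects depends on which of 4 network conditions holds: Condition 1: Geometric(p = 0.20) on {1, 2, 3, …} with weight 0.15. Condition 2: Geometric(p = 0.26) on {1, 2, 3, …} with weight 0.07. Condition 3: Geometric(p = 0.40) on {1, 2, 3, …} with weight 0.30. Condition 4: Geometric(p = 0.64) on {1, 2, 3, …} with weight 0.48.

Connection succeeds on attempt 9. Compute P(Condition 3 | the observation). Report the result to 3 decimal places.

P(component k | x) = P(Z=k)·f_k(x) / marginal(x), where marginal(x) = Σ_j P(Z=j)·f_j(x).
Evaluate each component's likelihood at the observed value:
  f_1 = 0.20·(1−0.20)^8 = 0.20·0.167772 = 0.0335544
  f_2 = 0.26·(1−0.26)^8 = 0.26·0.0899195 = 0.0233791
  f_3 = 0.40·(1−0.40)^8 = 0.40·0.0167962 = 0.00671846
  f_4 = 0.64·(1−0.64)^8 = 0.64·0.000282111 = 0.000180551
Multiply by the mixture weights:
  P(Z=1)·f_1 = 0.15 × 0.0335544 = 0.00503316
  P(Z=2)·f_2 = 0.07 × 0.0233791 = 0.00163653
  P(Z=3)·f_3 = 0.30 × 0.00671846 = 0.00201554
  P(Z=4)·f_4 = 0.48 × 0.000180551 = 8.66645e-05
Denominator: 0.00503316 + 0.00163653 + 0.00201554 + 8.66645e-05 = 0.0087719
Responsibility of Condition 3: 0.00201554 / 0.0087719 ≈ 0.230

0.230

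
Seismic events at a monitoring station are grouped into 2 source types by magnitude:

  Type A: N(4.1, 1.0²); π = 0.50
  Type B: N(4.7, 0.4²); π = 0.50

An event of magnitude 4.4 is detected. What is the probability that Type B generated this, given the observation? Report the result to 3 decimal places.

0.664

The responsibility of component k is P(Z=k) f_k(x) divided by Σ_j P(Z=j) f_j(x).
Component likelihoods at x = 4.4:
  L_A = 0.381388
  L_B = 0.752844
Multiply by the mixture weights:
  P(Z=A)·L_A = 0.50 × 0.381388 = 0.190694
  P(Z=B)·L_B = 0.50 × 0.752844 = 0.376422
Normaliser: 0.190694 + 0.376422 = 0.567116
P(Type B | x) = 0.376422 / 0.567116 ≈ 0.664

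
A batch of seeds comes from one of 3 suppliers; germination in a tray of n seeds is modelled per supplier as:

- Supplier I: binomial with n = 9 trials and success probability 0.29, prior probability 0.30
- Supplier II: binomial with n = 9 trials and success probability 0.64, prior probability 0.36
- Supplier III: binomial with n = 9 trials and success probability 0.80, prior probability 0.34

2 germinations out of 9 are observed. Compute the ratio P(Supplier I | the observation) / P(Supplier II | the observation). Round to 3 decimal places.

19.858

The posterior odds equal the prior odds times the likelihood ratio: (w_i/w_j)·(f_i(x)/f_j(x)).
Binomial probabilities:
  p_I = C(9,2)·0.29^2·0.71^7 = 36·0.0841·0.0909512 = 0.275364
  p_II = C(9,2)·0.64^2·0.36^7 = 36·0.4096·0.000783642 = 0.0115553
  p_III = C(9,2)·0.80^2·0.20^7 = 36·0.64·1.28e-05 = 0.000294912
0.0826092 / 0.0041599 ≈ 19.858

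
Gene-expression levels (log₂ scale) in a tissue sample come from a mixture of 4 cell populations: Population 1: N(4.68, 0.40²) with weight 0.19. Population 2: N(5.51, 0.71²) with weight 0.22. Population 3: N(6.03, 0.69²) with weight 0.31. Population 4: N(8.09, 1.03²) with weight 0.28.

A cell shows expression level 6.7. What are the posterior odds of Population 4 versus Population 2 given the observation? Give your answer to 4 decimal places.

The posterior odds equal the prior odds times the likelihood ratio: (π_i/π_j)·(f_i(x)/f_j(x)).
Component likelihoods at x = 6.7:
  L_1 = 2.89103e-06
  L_2 = 0.137927
  L_3 = 0.360844
  L_4 = 0.155814
Posterior odds = (π_4·L_4) / (π_2·L_2) = (0.28·0.155814) / (0.22·0.137927) = 0.0436279 / 0.0303439 ≈ 1.4378

1.4378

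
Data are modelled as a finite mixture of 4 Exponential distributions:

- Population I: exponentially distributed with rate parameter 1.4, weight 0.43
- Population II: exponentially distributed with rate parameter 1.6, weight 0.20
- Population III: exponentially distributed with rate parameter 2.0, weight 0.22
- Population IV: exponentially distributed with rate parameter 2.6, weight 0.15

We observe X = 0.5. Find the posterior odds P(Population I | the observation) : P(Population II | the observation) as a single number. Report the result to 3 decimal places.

Since P(k|x) ∝ π_k f_k(x), the posterior odds are π_i f_i(x) / (π_j f_j(x)).
Component likelihoods at x = 0.5:
  f_I = 1.4·e^(−1.4·0.5) = 1.4·e^(−0.7000) = 0.695219
  f_II = 1.6·e^(−1.6·0.5) = 1.6·e^(−0.8000) = 0.718926
  f_III = 2.0·e^(−2.0·0.5) = 2.0·e^(−1.0000) = 0.735759
  f_IV = 2.6·e^(−2.6·0.5) = 2.6·e^(−1.3000) = 0.708583
0.298944 / 0.143785 ≈ 2.079

2.079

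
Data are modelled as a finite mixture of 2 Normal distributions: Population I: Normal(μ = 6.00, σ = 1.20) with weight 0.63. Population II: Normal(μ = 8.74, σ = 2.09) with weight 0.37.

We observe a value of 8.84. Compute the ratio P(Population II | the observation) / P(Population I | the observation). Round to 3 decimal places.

5.542

Posterior odds = (P(Z=i) f_i(x)) / (P(Z=j) f_j(x)); the normalising sum cancels.
Evaluate each component's likelihood at the observed value:
  f_I = (1/(1.20·√(2π)))·exp(−(8.84−6.00)²/(2·1.20²)) = 0.332452·exp(-2.80056) = 0.0202052
  f_II = (1/(2.09·√(2π)))·exp(−(8.84−8.74)²/(2·2.09²)) = 0.190881·exp(-0.00114) = 0.190663
Posterior odds = (P(Z=II)·f_II) / (P(Z=I)·f_I) = (0.37·0.190663) / (0.63·0.0202052) = 0.0705453 / 0.0127293 ≈ 5.542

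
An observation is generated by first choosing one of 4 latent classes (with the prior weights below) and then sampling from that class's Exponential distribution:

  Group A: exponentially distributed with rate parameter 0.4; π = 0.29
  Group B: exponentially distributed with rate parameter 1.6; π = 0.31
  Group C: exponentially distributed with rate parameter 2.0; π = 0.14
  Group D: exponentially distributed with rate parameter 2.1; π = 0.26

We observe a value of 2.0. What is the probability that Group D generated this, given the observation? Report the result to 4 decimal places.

Posterior ∝ prior × likelihood, so P(k | x) ∝ w_k f_k(x); normalise over all components.
Component likelihoods at x = 2.0:
  f_A = 0.179732
  f_B = 0.0652195
  f_C = 0.0366313
  f_D = 0.0314907
Weight by the priors:
  w_A·f_A = 0.29 × 0.179732 = 0.0521222
  w_B·f_B = 0.31 × 0.0652195 = 0.0202181
  w_C·f_C = 0.14 × 0.0366313 = 0.00512838
  w_D·f_D = 0.26 × 0.0314907 = 0.00818758
Denominator: 0.0521222 + 0.0202181 + 0.00512838 + 0.00818758 = 0.0856562
P(Group D | 2.0) = 0.00818758 / 0.0856562 ≈ 0.0956

0.0956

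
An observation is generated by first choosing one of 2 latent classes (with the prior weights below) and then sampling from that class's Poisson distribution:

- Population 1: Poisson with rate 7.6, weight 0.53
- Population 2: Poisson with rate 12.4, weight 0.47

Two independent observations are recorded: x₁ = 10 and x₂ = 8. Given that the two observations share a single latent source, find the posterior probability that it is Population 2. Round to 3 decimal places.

By Bayes' theorem, P(k | x) = P(Z=k) f_k(x) / Σ_j P(Z=j) f_j(x).
Since both observations come from the same component, the likelihood for component k is f_k(x₁)·f_k(x₂).
  L_1 = [0.0886614] × [0.13815] = 0.0122486
  L_2 = [0.0975444] × [0.0570954] = 0.00556934
Prior × likelihood for each component:
  P(Z=1)·L_1 = 0.53 × 0.0122486 = 0.00649174
  P(Z=2)·L_2 = 0.47 × 0.00556934 = 0.00261759
Marginal: 0.00649174 + 0.00261759 = 0.00910933
Responsibility of Population 2: 0.00261759 / 0.00910933 ≈ 0.287

0.287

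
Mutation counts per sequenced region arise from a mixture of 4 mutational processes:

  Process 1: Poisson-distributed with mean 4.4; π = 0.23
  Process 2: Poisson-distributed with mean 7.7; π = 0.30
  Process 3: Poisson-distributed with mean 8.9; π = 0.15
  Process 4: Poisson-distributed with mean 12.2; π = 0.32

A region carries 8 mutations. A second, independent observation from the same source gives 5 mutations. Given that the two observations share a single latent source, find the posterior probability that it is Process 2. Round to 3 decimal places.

Posterior ∝ prior × likelihood, so P(k | x) ∝ w_k f_k(x); normalise over all components.
Since both observations come from the same component, the likelihood for component k is f_k(x₁)·f_k(x₂).
  L_1 = [0.0427765] × [0.168728] = 0.00721758
  L_2 = [0.138783] × [0.102142] = 0.0141756
  L_3 = [0.133161] × [0.063467] = 0.00845136
  L_4 = [0.0612302] × [0.0113299] = 0.00069373
Weight by the priors:
  w_1·L_1 = 0.23 × 0.00721758 = 0.00166004
  w_2·L_2 = 0.30 × 0.0141756 = 0.00425269
  w_3·L_3 = 0.15 × 0.00845136 = 0.0012677
  w_4·L_4 = 0.32 × 0.00069373 = 0.000221994
Normaliser: 0.00166004 + 0.00425269 + 0.0012677 + 0.000221994 = 0.00740243
P(Process 2 | x₁, x₂) = 0.00425269 / 0.00740243 ≈ 0.574

0.574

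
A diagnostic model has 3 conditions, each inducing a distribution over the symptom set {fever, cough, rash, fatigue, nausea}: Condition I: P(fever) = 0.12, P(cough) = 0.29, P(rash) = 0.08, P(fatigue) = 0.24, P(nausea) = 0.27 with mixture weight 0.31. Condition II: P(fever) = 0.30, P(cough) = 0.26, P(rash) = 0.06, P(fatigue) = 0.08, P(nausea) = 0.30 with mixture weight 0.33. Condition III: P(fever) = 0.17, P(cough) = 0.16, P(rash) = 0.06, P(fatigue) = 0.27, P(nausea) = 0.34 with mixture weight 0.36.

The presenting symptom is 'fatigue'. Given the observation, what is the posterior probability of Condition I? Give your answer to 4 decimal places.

0.3758

The responsibility of component k is P(Z=k) f_k(x) divided by Σ_j P(Z=j) f_j(x).
Evaluate each component's likelihood at the observed value:
  L_I = P(fatigue | comp) = 0.24
  L_II = P(fatigue | comp) = 0.08
  L_III = P(fatigue | comp) = 0.27
Prior × likelihood for each component:
  P(Z=I)·L_I = 0.31 × 0.24 = 0.0744
  P(Z=II)·L_II = 0.33 × 0.08 = 0.0264
  P(Z=III)·L_III = 0.36 × 0.27 = 0.0972
Normaliser: 0.0744 + 0.0264 + 0.0972 = 0.198
P(Condition I | data) ≈ 0.3758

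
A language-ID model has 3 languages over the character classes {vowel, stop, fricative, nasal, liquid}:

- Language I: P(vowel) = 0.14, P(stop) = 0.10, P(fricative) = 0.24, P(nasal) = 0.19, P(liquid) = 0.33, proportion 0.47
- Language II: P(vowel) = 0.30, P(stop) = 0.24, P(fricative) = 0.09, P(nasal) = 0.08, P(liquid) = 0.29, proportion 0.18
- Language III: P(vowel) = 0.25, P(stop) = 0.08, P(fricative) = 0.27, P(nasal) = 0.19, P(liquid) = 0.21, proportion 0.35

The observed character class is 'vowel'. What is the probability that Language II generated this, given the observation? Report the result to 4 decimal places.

0.2605

Posterior ∝ prior × likelihood, so P(k | x) ∝ w_k f_k(x); normalise over all components.
Evaluate each component's likelihood at the observed value:
  L_I = 0.14
  L_II = 0.3
  L_III = 0.25
Multiply by the mixture weights:
  w_I·L_I = 0.47 × 0.14 = 0.0658
  w_II·L_II = 0.18 × 0.3 = 0.054
  w_III·L_III = 0.35 × 0.25 = 0.0875
Sum: 0.0658 + 0.054 + 0.0875 = 0.2073
P(Language II | the observation) ≈ 0.2605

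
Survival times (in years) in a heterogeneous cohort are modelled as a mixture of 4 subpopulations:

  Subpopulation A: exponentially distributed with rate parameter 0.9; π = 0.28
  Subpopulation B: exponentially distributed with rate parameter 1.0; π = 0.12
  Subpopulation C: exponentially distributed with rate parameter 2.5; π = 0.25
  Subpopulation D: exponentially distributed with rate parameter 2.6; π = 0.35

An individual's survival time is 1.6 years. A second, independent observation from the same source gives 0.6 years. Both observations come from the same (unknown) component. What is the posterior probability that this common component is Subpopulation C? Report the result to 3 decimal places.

Apply Bayes' rule: the posterior for each component is proportional to its prior times its likelihood at x.
Since both observations come from the same component, the likelihood for component k is f_k(x₁)·f_k(x₂).
  p_A = [0.9·e^(−0.9·1.6) = 0.9·e^(−1.4400) = 0.213235] × [0.524473] = 0.111836
  p_B = [1.0·e^(−1.0·1.6) = 1.0·e^(−1.6000) = 0.201897] × [0.548812] = 0.110803
  p_C = [2.5·e^(−2.5·1.6) = 2.5·e^(−4.0000) = 0.0457891] × [0.557825] = 0.0255423
  p_D = [2.6·e^(−2.6·1.6) = 2.6·e^(−4.1600) = 0.0405797] × [0.546354] = 0.0221708
Multiply by the mixture weights:
  w_A·p_A = 0.28 × 0.111836 = 0.0313141
  w_B·p_B = 0.12 × 0.110803 = 0.0132964
  w_C·p_C = 0.25 × 0.0255423 = 0.00638558
  w_D·p_D = 0.35 × 0.0221708 = 0.0077598
Marginal: 0.0313141 + 0.0132964 + 0.00638558 + 0.0077598 = 0.0587559
So the posterior for Subpopulation C is 0.00638558 / 0.0587559 ≈ 0.109.

0.109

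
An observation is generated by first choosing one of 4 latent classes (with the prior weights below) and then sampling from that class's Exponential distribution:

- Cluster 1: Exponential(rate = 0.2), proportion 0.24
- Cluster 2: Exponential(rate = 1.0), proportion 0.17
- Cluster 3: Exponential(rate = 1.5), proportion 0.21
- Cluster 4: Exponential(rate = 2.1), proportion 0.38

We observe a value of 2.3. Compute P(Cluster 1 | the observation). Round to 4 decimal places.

0.4756

P(component k | x) = w_k·f_k(x) / marginal(x), where marginal(x) = Σ_j w_j·f_j(x).
Component likelihoods at x = 2.3:
  L_1 = 0.2·e^(−0.2·2.3) = 0.2·e^(−0.4600) = 0.126257
  L_2 = 1.0·e^(−1.0·2.3) = 1.0·e^(−2.3000) = 0.100259
  L_3 = 1.5·e^(−1.5·2.3) = 1.5·e^(−3.4500) = 0.0476185
  L_4 = 2.1·e^(−2.1·2.3) = 2.1·e^(−4.8300) = 0.0167717
Unnormalised posteriors:
  w_1·L_1 = 0.24 × 0.126257 = 0.0303016
  w_2·L_2 = 0.17 × 0.100259 = 0.017044
  w_3·L_3 = 0.21 × 0.0476185 = 0.00999988
  w_4·L_4 = 0.38 × 0.0167717 = 0.00637324
Marginal: 0.0303016 + 0.017044 + 0.00999988 + 0.00637324 = 0.0637187
Responsibility of Cluster 1: 0.0303016 / 0.0637187 ≈ 0.4756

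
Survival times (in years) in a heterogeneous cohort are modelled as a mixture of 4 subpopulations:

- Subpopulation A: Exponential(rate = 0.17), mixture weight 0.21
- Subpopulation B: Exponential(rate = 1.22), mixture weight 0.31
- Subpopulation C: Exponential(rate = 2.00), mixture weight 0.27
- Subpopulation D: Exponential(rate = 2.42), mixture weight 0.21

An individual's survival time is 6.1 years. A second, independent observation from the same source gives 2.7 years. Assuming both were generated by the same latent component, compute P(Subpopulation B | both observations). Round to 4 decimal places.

By Bayes' theorem, P(k | x) = π_k f_k(x) / Σ_j π_j f_j(x).
Since both observations come from the same component, the likelihood for component k is f_k(x₁)·f_k(x₂).
  L_A = [0.0602678] × [0.107426] = 0.00647431
  L_B = [0.000715056] × [0.0452683] = 3.23694e-05
  L_C = [1.00609e-05] × [0.00903316] = 9.08818e-08
  L_D = [9.39205e-07] × [0.0035167] = 3.3029e-09
Prior × likelihood for each component:
  π_A·L_A = 0.21 × 0.00647431 = 0.0013596
  π_B·L_B = 0.31 × 3.23694e-05 = 1.00345e-05
  π_C·L_C = 0.27 × 9.08818e-08 = 2.45381e-08
  π_D·L_D = 0.21 × 3.3029e-09 = 6.93609e-10
Sum: 0.0013596 + 1.00345e-05 + 2.45381e-08 + 6.93609e-10 = 0.00136966
So the posterior for Subpopulation B is 1.00345e-05 / 0.00136966 ≈ 0.0073.

0.0073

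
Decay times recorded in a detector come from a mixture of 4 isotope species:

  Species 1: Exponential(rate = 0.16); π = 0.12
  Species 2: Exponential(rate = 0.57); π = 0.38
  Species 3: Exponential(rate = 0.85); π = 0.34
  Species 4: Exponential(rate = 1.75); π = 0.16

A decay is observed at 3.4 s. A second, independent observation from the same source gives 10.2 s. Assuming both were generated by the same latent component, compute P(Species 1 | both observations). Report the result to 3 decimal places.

0.863

Posterior ∝ prior × likelihood, so P(k | x) ∝ P(Z=k) f_k(x); normalise over all components.
Since both observations come from the same component, the likelihood for component k is f_k(x₁)·f_k(x₂).
  f_1 = [0.16·e^(−0.16·3.4) = 0.16·e^(−0.5440) = 0.0928675] × [0.0312861] = 0.00290546
  f_2 = [0.57·e^(−0.57·3.4) = 0.57·e^(−1.9380) = 0.0820752] × [0.00170171] = 0.000139669
  f_3 = [0.85·e^(−0.85·3.4) = 0.85·e^(−2.8900) = 0.0472398] × [0.00014591] = 6.89277e-06
  f_4 = [1.75·e^(−1.75·3.4) = 1.75·e^(−5.9500) = 0.00456022] × [3.09657e-08] = 1.41211e-10
Unnormalised posteriors:
  P(Z=1)·f_1 = 0.12 × 0.00290546 = 0.000348655
  P(Z=2)·f_2 = 0.38 × 0.000139669 = 5.30741e-05
  P(Z=3)·f_3 = 0.34 × 6.89277e-06 = 2.34354e-06
  P(Z=4)·f_4 = 0.16 × 1.41211e-10 = 2.25937e-11
Sum: 0.000348655 + 5.30741e-05 + 2.34354e-06 + 2.25937e-11 = 0.000404073
So the posterior for Species 1 is 0.000348655 / 0.000404073 ≈ 0.863.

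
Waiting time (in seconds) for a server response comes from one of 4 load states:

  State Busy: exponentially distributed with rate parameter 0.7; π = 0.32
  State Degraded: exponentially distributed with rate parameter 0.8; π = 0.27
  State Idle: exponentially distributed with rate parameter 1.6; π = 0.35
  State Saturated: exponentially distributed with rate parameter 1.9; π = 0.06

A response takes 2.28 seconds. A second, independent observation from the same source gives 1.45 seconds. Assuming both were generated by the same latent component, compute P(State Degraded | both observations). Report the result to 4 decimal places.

0.3845

By Bayes' theorem, P(k | x) = w_k f_k(x) / Σ_j w_j f_j(x).
Since both observations come from the same component, the likelihood for component k is f_k(x₁)·f_k(x₂).
  p_Busy = [0.141894] × [0.253682] = 0.0359959
  p_Degraded = [0.129103] × [0.250789] = 0.0323776
  p_Idle = [0.0416691] × [0.157238] = 0.00655195
  p_Saturated = [0.0249684] × [0.120857] = 0.0030176
Weight by the priors:
  w_Busy·p_Busy = 0.32 × 0.0359959 = 0.0115187
  w_Degraded·p_Degraded = 0.27 × 0.0323776 = 0.00874196
  w_Idle·p_Idle = 0.35 × 0.00655195 = 0.00229318
  w_Saturated·p_Saturated = 0.06 × 0.0030176 = 0.000181056
Evidence: 0.0115187 + 0.00874196 + 0.00229318 + 0.000181056 = 0.0227349
P(State Degraded | x₁,x₂) ≈ 0.3845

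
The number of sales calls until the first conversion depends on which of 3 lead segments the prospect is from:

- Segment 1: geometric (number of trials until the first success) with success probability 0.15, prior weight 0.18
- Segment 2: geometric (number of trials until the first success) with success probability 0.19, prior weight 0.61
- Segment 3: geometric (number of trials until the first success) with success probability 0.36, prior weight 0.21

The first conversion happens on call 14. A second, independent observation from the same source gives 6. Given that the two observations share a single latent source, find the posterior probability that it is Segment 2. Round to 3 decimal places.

0.687

The responsibility of component k is π_k f_k(x) divided by Σ_j π_j f_j(x).
Since both observations come from the same component, the likelihood for component k is f_k(x₁)·f_k(x₂).
  f_1 = [0.15·(1−0.15)^13 = 0.15·0.120905 = 0.0181358] × [0.0665558] = 0.00120704
  f_2 = [0.19·(1−0.19)^13 = 0.19·0.0646108 = 0.0122761] × [0.0662489] = 0.000813275
  f_3 = [0.36·(1−0.36)^13 = 0.36·0.00302231 = 0.00108803] × [0.0386547] = 4.20576e-05
Multiply by the mixture weights:
  π_1·f_1 = 0.18 × 0.00120704 = 0.000217268
  π_2·f_2 = 0.61 × 0.000813275 = 0.000496098
  π_3·f_3 = 0.21 × 4.20576e-05 = 8.8321e-06
Denominator: 0.000217268 + 0.000496098 + 8.8321e-06 = 0.000722198
Responsibility of Segment 2: 0.000496098 / 0.000722198 ≈ 0.687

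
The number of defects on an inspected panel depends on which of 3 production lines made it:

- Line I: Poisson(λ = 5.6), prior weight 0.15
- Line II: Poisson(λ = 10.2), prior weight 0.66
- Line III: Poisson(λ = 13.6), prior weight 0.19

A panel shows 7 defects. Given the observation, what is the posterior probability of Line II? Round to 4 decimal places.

0.7083

By Bayes' theorem, P(k | x) = π_k f_k(x) / Σ_j π_j f_j(x).
Component likelihoods at x = 7 defects:
  L_I = e^(−5.6)·5.6^7/7! = 0.126717
  L_II = e^(−10.2)·10.2^7/7! = 0.0847163
  L_III = e^(−13.6)·13.6^7/7! = 0.0211805
Weight by the priors:
  π_I·L_I = 0.15 × 0.126717 = 0.0190076
  π_II·L_II = 0.66 × 0.0847163 = 0.0559128
  π_III·L_III = 0.19 × 0.0211805 = 0.0040243
Evidence: 0.0190076 + 0.0559128 + 0.0040243 = 0.0789447
So the posterior for Line II is 0.0559128 / 0.0789447 ≈ 0.7083.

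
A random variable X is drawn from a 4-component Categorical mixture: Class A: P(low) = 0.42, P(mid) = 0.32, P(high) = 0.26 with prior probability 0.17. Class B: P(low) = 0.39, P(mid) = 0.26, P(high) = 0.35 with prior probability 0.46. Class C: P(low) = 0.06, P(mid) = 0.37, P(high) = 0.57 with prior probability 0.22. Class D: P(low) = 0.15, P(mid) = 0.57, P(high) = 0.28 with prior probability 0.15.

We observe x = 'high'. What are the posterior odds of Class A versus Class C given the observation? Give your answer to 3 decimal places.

0.352

Only the two components matter; the odds are (w_i f_i(x)) / (w_j f_j(x)).
Evaluate each component's likelihood at the observed value:
  L_A = P(high | comp) = 0.26
  L_B = P(high | comp) = 0.35
  L_C = P(high | comp) = 0.57
  L_D = P(high | comp) = 0.28
Odds = (0.17/0.22) × (0.26/0.57) = 0.772727 × 0.45614 ≈ 0.352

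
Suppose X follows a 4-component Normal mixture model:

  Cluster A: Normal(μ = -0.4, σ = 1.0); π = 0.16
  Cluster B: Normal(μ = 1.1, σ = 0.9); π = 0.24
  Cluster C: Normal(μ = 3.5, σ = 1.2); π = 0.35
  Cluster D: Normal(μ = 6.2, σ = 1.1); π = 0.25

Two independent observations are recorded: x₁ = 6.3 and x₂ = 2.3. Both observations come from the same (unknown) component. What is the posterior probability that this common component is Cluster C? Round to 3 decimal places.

0.962

Posterior ∝ prior × likelihood, so P(k | x) ∝ P(Z=k) f_k(x); normalise over all components.
Since both observations come from the same component, the likelihood for component k is f_k(x₁)·f_k(x₂).
  L_A = [(1/(1.0·√(2π)))·exp(−(6.3−-0.4)²/(2·1.0²)) = 0.398942·exp(-22.44500) = 7.13133e-11] × [0.0104209] = 7.43151e-13
  L_B = [(1/(0.9·√(2π)))·exp(−(6.3−1.1)²/(2·0.9²)) = 0.443269·exp(-16.69136) = 2.49864e-08] × [0.182233] = 4.55335e-09
  L_C = [(1/(1.2·√(2π)))·exp(−(6.3−3.5)²/(2·1.2²)) = 0.332452·exp(-2.72222) = 0.0218516] × [0.201642] = 0.0044062
  L_D = [(1/(1.1·√(2π)))·exp(−(6.3−6.2)²/(2·1.1²)) = 0.362675·exp(-0.00413) = 0.361179] × [0.000675963] = 0.000244144
Weight by the priors:
  P(Z=A)·L_A = 0.16 × 7.43151e-13 = 1.18904e-13
  P(Z=B)·L_B = 0.24 × 4.55335e-09 = 1.0928e-09
  P(Z=C)·L_C = 0.35 × 0.0044062 = 0.00154217
  P(Z=D)·L_D = 0.25 × 0.000244144 = 6.10359e-05
Normaliser: 1.18904e-13 + 1.0928e-09 + 0.00154217 + 6.10359e-05 = 0.00160321
So the posterior for Cluster C is 0.00154217 / 0.00160321 ≈ 0.962.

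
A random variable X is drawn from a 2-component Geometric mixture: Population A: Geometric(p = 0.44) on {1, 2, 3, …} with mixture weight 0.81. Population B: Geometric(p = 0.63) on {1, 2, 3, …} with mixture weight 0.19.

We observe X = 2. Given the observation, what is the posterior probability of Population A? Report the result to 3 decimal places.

0.818

Posterior ∝ prior × likelihood, so P(k | x) ∝ w_k f_k(x); normalise over all components.
Evaluate each component's likelihood at the observed value:
  p_A = 0.44·(1−0.44)^1 = 0.44·0.56 = 0.2464
  p_B = 0.63·(1−0.63)^1 = 0.63·0.37 = 0.2331
Weight by the priors:
  w_A·p_A = 0.81 × 0.2464 = 0.199584
  w_B·p_B = 0.19 × 0.2331 = 0.044289
Denominator: 0.199584 + 0.044289 = 0.243873
P(Population A | the observation) ≈ 0.818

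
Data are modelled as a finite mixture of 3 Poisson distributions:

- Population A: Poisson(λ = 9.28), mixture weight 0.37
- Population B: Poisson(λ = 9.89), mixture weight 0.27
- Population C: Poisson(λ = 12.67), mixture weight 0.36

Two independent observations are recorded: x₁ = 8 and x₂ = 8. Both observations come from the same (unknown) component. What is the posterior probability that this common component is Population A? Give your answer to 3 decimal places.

P(component k | x) = π_k·f_k(x) / marginal(x), where marginal(x) = Σ_j π_j·f_j(x).
Since both observations come from the same component, the likelihood for component k is f_k(x₁)·f_k(x₂).
  L_A = [0.127236] × [0.127236] = 0.016189
  L_B = [0.115048] × [0.115048] = 0.0132359
  L_C = [0.0517823] × [0.0517823] = 0.00268141
Prior × likelihood for each component:
  π_A·L_A = 0.37 × 0.016189 = 0.00598994
  π_B·L_B = 0.27 × 0.0132359 = 0.0035737
  π_C·L_C = 0.36 × 0.00268141 = 0.000965306
Marginal: 0.00598994 + 0.0035737 + 0.000965306 = 0.010529
So the posterior for Population A is 0.00598994 / 0.010529 ≈ 0.569.

0.569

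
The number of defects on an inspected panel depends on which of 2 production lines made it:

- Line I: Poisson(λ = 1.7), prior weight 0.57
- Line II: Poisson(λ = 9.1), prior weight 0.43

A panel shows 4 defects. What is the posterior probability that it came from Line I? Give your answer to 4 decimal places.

Apply Bayes' rule: the posterior for each component is proportional to its prior times its likelihood at x.
Evaluate each component's likelihood at the observed value:
  p_I = 0.0635746
  p_II = 0.0319062
Multiply by the mixture weights:
  P(Z=I)·p_I = 0.57 × 0.0635746 = 0.0362375
  P(Z=II)·p_II = 0.43 × 0.0319062 = 0.0137196
Marginal: 0.0362375 + 0.0137196 = 0.0499572
P(Line I | the observation) ≈ 0.7254

0.7254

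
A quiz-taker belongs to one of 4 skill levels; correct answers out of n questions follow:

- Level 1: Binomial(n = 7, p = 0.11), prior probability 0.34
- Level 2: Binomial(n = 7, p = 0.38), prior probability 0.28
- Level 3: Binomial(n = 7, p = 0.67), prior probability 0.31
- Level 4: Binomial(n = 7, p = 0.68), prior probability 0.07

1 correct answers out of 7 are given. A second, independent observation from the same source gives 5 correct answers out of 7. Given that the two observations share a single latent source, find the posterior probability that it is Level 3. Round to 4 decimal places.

0.1689

The responsibility of component k is w_k f_k(x) divided by Σ_j w_j f_j(x).
Since both observations come from the same component, the likelihood for component k is f_k(x₁)·f_k(x₂).
  p_1 = [0.382676] × [0.000267894] = 0.000102516
  p_2 = [0.151089] × [0.0639618] = 0.0096639
  p_3 = [0.00605698] × [0.30876] = 0.00187016
  p_4 = [0.00511101] × [0.312654] = 0.00159798
Multiply by the mixture weights:
  w_1·p_1 = 0.34 × 0.000102516 = 3.48556e-05
  w_2·p_2 = 0.28 × 0.0096639 = 0.00270589
  w_3·p_3 = 0.31 × 0.00187016 = 0.000579748
  w_4·p_4 = 0.07 × 0.00159798 = 0.000111858
Normaliser: 3.48556e-05 + 0.00270589 + 0.000579748 + 0.000111858 = 0.00343235
So the posterior for Level 3 is 0.000579748 / 0.00343235 ≈ 0.1689.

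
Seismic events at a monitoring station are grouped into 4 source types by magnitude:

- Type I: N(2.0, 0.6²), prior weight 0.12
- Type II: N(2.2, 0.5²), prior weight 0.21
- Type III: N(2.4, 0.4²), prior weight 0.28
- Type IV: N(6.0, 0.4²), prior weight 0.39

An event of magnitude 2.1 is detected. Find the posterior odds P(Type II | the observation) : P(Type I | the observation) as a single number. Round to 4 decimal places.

2.0872

Since P(k|x) ∝ P(Z=k) f_k(x), the posterior odds are P(Z=i) f_i(x) / (P(Z=j) f_j(x)).
Normal densities:
  L_I = 0.655733
  L_II = 0.782085
  L_III = 0.752844
  L_IV = 2.27138e-21
0.164238 / 0.0786879 ≈ 2.0872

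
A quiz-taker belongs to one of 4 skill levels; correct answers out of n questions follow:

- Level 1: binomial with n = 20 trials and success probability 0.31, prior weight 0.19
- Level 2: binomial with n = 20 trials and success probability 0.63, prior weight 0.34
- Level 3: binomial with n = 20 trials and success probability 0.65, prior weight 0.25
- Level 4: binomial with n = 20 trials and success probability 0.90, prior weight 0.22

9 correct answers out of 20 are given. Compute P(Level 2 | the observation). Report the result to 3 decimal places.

The responsibility of component k is P(Z=k) f_k(x) divided by Σ_j P(Z=j) f_j(x).
Binomial probabilities:
  f_1 = C(20,9)·0.31^9·0.69^11 = 167960·2.64396e-05·0.0168787 = 0.0749551
  f_2 = C(20,9)·0.63^9·0.37^11 = 167960·0.0156338·1.77918e-05 = 0.0467186
  f_3 = C(20,9)·0.65^9·0.35^11 = 167960·0.0207119·9.65492e-06 = 0.0335873
  f_4 = C(20,9)·0.90^9·0.10^11 = 167960·0.38742·1e-11 = 6.50711e-07
Weight by the priors:
  P(Z=1)·f_1 = 0.19 × 0.0749551 = 0.0142415
  P(Z=2)·f_2 = 0.34 × 0.0467186 = 0.0158843
  P(Z=3)·f_3 = 0.25 × 0.0335873 = 0.00839681
  P(Z=4)·f_4 = 0.22 × 6.50711e-07 = 1.43157e-07
Marginal: 0.0142415 + 0.0158843 + 0.00839681 + 1.43157e-07 = 0.0385227
So the posterior for Level 2 is 0.0158843 / 0.0385227 ≈ 0.412.

0.412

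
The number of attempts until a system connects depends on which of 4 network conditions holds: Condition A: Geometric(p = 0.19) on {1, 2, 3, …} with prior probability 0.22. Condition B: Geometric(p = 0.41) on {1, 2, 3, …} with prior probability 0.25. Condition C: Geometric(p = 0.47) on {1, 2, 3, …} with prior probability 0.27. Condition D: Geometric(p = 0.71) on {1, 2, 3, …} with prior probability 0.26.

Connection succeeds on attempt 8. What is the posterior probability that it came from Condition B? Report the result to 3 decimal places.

P(component k | x) = P(Z=k)·f_k(x) / marginal(x), where marginal(x) = Σ_j P(Z=j)·f_j(x).
Evaluate each component's likelihood at the observed value:
  f_A = 0.0434659
  f_B = 0.0102035
  f_C = 0.00552114
  f_D = 0.000122474
Multiply by the mixture weights:
  P(Z=A)·f_A = 0.22 × 0.0434659 = 0.0095625
  P(Z=B)·f_B = 0.25 × 0.0102035 = 0.00255087
  P(Z=C)·f_C = 0.27 × 0.00552114 = 0.00149071
  P(Z=D)·f_D = 0.26 × 0.000122474 = 3.18433e-05
Evidence: 0.0095625 + 0.00255087 + 0.00149071 + 3.18433e-05 = 0.0136359
P(Condition B | data) ≈ 0.187

0.187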